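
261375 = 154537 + 106838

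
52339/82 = 638 + 23/82 ≈ 638.28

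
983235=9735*101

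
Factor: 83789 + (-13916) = 3^1 * 23291^1 = 69873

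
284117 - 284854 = -737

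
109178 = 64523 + 44655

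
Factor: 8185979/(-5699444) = -1*2^(-2)*19^1*83^(-1)*17167^(-1)*430841^1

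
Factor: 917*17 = 7^1*17^1*131^1 = 15589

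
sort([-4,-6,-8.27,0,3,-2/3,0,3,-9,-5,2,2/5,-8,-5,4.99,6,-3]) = [-9,-8.27,-8,-6,-5,-5,-4,-3,-2/3,0,0,2/5,2,3,3,4.99,6]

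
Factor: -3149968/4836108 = -1 * 2^2 * 3^(-1) * 19^(-1) * 21211^(-1) * 196873^1 = -787492/1209027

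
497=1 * 497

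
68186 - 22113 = 46073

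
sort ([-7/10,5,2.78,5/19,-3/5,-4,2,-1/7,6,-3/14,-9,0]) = [-9,-4,-7/10,-3/5,-3/14,-1/7,0,5/19,2,2.78,5,6]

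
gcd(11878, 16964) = 2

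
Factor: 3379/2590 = 2^ (-1)*5^ (-1)*7^ (-1)*31^1*37^ (-1)*109^1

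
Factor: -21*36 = -1*2^2*3^3*7^1 = -756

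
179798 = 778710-598912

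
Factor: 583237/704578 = 2^(-1) * 7^(-1) * 59^(-1) * 853^(-1) * 583237^1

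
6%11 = 6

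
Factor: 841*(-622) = -1*2^1*29^2*311^1 = -523102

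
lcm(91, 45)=4095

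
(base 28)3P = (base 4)1231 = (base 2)1101101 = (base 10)109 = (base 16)6D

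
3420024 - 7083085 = -3663061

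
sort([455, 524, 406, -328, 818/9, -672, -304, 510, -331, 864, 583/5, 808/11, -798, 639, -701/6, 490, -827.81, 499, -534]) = [-827.81, -798, -672, -534, -331, -328, -304, -701/6, 808/11, 818/9, 583/5, 406, 455, 490, 499, 510, 524, 639, 864]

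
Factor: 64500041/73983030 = 2^(-1)*3^(-1)*5^(-1)*11^(-2)*19^1*89^(-1)*229^(-1)*3394739^1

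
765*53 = 40545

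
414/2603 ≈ 0.159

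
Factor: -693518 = -1*2^1*7^1*49537^1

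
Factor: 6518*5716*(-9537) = -1*2^3*3^1*11^1*17^2*1429^1*3259^1 = -355318940856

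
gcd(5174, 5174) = 5174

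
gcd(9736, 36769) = 1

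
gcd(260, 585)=65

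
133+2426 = 2559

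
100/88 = 25/22≈1.14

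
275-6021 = -5746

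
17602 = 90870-73268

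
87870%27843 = 4341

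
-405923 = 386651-792574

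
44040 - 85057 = -41017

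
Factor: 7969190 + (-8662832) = -1 * 2^1 * 3^1 * 193^1 * 599^1 = -693642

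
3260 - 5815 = -2555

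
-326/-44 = 7+9/22 ≈ 7.41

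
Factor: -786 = -1 * 2^1 * 3^1 * 131^1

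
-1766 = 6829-8595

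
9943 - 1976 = 7967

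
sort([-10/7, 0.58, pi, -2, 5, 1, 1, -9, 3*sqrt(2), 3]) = [-9, -2, -10/7, 0.58, 1, 1, 3, pi, 3*sqrt(2), 5]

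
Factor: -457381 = -1*457381^1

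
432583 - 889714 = -457131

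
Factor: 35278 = 2^1 * 31^1 * 569^1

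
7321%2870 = 1581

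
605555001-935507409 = -329952408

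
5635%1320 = 355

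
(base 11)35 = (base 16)26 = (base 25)1d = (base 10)38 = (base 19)20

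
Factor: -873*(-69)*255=3^4*5^1*17^1*23^1*97^1=15360435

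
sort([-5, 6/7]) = [-5, 6/7]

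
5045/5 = 1009 = 1009.00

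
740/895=148/179 ≈ 0.827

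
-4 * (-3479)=13916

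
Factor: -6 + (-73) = -1 * 79^1 = -79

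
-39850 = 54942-94792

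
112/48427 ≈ 0.00231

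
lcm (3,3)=3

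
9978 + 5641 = 15619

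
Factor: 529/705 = 3^ (-1) * 5^ (-1) * 23^2 * 47^ (-1)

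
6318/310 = 3159/155≈20.38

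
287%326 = 287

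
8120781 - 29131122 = -21010341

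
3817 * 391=1492447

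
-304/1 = -304 = -304.00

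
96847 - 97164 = -317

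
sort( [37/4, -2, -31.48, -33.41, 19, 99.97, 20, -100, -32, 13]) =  [-100, -33.41, -32, -31.48, -2, 37/4, 13, 19, 20, 99.97]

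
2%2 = 0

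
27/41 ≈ 0.659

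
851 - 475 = 376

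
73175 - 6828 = 66347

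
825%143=110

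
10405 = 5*2081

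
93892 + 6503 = 100395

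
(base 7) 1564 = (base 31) ke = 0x27a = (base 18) 1h4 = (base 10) 634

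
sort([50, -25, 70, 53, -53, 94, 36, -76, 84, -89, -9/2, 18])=[-89, -76, -53, -25, -9/2, 18, 36, 50, 53, 70, 84, 94]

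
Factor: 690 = 2^1*3^1*5^1*23^1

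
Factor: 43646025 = 3^1 * 5^2 * 581947^1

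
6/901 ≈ 0.00666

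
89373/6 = 29791/2 = 14895.50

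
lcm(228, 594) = 22572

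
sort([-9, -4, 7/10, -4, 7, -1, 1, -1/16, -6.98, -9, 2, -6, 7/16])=[-9, -9, -6.98, -6, -4, -4, -1, -1/16, 7/16, 7/10, 1, 2, 7]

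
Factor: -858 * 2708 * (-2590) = 2^4 * 3^1 * 5^1 * 7^1 * 11^1 * 13^1 * 37^1 * 677^1 = 6017771760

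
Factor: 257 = 257^1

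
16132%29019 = 16132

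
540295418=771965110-231669692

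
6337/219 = 28 + 205/219 ≈ 28.94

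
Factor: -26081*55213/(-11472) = 2^(-4)*3^(-1)*11^1*239^(-1)*2371^1*55213^1 = 1440010253/11472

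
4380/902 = 4 + 386/451 ≈ 4.86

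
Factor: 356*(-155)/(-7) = 2^2*5^1*7^(-1)*31^1*89^1 = 55180/7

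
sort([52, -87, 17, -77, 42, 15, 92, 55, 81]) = [-87, -77, 15, 17, 42, 52, 55, 81, 92]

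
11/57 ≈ 0.193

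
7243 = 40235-32992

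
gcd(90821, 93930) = 1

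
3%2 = 1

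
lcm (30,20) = 60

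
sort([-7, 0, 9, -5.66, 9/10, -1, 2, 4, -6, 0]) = [-7, -6, -5.66, -1, 0, 0, 9/10, 2, 4, 9]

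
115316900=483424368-368107468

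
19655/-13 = -1511 - 12/13 ≈ -1511.92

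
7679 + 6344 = 14023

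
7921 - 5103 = 2818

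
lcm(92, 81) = 7452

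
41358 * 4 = 165432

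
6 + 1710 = 1716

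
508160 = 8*63520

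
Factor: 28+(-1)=3^3=27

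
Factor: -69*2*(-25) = 2^1*3^1*5^2*23^1 = 3450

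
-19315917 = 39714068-59029985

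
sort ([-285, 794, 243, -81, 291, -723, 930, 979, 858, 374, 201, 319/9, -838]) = [-838, -723, -285, -81, 319/9, 201, 243, 291, 374, 794, 858, 930, 979]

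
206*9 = 1854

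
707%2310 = 707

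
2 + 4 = 6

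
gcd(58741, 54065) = 1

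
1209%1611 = 1209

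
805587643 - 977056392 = -171468749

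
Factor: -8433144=-1*2^3*3^2*117127^1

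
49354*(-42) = -2072868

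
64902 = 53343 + 11559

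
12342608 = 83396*148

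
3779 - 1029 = 2750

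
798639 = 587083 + 211556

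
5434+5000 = 10434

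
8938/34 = 4469/17 ≈ 262.88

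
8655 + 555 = 9210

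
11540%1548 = 704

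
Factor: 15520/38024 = 2^2*5^1*7^(-2) = 20/49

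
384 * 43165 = 16575360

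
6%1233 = 6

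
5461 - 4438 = 1023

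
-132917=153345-286262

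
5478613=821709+4656904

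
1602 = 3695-2093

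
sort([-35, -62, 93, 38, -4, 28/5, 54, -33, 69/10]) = [-62, -35, -33, -4, 28/5, 69/10, 38, 54, 93]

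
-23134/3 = -7711 - 1/3 ≈ -7711.33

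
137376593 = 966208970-828832377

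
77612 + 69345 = 146957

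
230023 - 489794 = -259771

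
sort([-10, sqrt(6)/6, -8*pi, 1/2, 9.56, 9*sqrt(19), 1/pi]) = [-8*pi, -10, 1/pi, sqrt(6)/6, 1/2, 9.56, 9*sqrt(19)]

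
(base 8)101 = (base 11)5a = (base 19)38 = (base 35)1u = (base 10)65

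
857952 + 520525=1378477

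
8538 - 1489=7049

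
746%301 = 144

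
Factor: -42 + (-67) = -1*109^1 = -109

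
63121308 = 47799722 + 15321586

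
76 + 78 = 154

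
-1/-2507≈0.000399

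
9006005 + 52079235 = 61085240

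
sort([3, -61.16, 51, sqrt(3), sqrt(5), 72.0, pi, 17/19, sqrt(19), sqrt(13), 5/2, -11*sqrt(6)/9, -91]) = [-91, -61.16, -11*sqrt(6)/9, 17/19, sqrt(3), sqrt(5), 5/2, 3, pi, sqrt(13), sqrt(19), 51, 72.0]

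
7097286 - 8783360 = -1686074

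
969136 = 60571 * 16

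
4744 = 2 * 2372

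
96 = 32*3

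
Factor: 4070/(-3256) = -1 * 2^(-2) * 5^1 = -5/4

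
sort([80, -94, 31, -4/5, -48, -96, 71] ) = [-96, -94, -48, -4/5, 31, 71, 80] 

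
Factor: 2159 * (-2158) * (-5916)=2^3 * 3^1 * 13^1 * 17^2 * 29^1 * 83^1 * 127^1=27563365752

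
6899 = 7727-828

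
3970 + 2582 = 6552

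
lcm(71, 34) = 2414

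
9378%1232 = 754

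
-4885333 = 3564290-8449623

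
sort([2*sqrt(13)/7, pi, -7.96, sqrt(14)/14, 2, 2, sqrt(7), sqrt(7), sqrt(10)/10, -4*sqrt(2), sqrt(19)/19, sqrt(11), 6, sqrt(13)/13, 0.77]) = [-7.96, -4*sqrt(2), sqrt(19)/19, sqrt(14)/14, sqrt(13)/13, sqrt(10)/10, 0.77, 2*sqrt(13)/7, 2, 2, sqrt(7), sqrt(7), pi, sqrt(11), 6]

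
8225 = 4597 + 3628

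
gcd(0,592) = 592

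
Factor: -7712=-1 * 2^5 * 241^1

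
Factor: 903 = 3^1*7^1*43^1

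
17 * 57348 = 974916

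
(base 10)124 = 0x7c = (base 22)5e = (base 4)1330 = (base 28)4c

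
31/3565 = 1/115 ≈ 0.00870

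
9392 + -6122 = 3270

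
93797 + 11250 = 105047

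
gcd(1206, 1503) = 9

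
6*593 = 3558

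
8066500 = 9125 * 884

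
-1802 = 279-2081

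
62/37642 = 31/18821 ≈ 0.00165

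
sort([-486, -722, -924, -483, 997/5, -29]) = [-924, -722, -486, -483, -29, 997/5]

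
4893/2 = 2446 + 1/2 = 2446.50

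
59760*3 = 179280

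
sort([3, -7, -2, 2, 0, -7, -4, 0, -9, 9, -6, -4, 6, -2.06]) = [-9, -7, -7, -6, -4, -4, -2.06, -2, 0, 0, 2, 3, 6, 9]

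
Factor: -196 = -1*2^2*7^2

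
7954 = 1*7954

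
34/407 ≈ 0.0835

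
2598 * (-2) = -5196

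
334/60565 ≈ 0.00551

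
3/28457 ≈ 0.000105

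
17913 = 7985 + 9928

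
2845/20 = 142 + 1/4 = 142.25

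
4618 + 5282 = 9900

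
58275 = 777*75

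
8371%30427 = 8371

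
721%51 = 7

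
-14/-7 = 2 = 2.00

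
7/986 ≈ 0.00710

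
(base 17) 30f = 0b1101110010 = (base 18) 2d0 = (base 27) 15i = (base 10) 882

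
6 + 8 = 14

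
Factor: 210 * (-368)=-1 * 2^5 * 3^1 * 5^1 * 7^1 * 23^1=-77280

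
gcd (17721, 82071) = 99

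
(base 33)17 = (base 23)1h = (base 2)101000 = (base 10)40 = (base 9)44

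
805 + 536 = 1341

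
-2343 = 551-2894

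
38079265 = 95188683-57109418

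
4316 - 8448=-4132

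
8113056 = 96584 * 84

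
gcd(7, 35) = 7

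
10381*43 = 446383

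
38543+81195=119738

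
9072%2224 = 176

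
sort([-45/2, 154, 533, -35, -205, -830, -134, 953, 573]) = [-830, -205, -134, -35, -45/2, 154, 533, 573, 953]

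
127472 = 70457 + 57015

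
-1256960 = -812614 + -444346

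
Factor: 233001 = 3^2*25889^1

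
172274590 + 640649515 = 812924105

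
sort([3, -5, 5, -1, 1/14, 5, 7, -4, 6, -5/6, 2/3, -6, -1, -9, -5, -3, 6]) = [-9, -6, -5, -5, -4, -3, -1, -1, -5/6, 1/14, 2/3, 3, 5, 5, 6, 6, 7]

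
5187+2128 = 7315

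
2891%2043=848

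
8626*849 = 7323474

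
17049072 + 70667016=87716088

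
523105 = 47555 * 11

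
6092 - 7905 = -1813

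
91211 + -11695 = 79516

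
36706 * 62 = 2275772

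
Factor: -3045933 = -1 * 3^2 * 11^2 * 2797^1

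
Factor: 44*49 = 2^2*7^2*11^1 = 2156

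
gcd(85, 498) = 1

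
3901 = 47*83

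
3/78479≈0.0000382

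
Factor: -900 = -1*2^2*3^2*5^2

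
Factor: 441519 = 3^1*13^1*11321^1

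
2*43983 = 87966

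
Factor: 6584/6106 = 2^2*43^(-1)*71^(-1)*823^1 = 3292/3053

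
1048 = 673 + 375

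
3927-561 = 3366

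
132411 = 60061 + 72350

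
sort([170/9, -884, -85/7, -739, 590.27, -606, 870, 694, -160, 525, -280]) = [-884, -739, -606, -280, -160, -85/7, 170/9, 525, 590.27, 694, 870]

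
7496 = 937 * 8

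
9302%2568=1598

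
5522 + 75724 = 81246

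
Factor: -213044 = -1 * 2^2 * 13^1 * 17^1 * 241^1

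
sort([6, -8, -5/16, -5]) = [-8, -5, -5/16, 6]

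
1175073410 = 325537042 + 849536368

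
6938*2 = 13876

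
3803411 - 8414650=-4611239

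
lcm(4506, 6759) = 13518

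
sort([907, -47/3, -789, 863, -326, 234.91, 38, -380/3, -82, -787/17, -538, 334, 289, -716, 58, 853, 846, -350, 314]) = [-789, -716, -538, -350, -326, -380/3, -82, -787/17, -47/3, 38, 58, 234.91, 289, 314, 334, 846, 853, 863, 907]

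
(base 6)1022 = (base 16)e6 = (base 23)a0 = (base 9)275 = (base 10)230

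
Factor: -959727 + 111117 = -1 * 2^1 * 3^3 * 5^1 * 7^1 * 449^1 = -848610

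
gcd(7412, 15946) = 34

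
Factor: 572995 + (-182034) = 390961^1 = 390961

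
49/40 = 1 + 9/40 ≈ 1.23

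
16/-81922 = -8/40961 ≈ -0.000195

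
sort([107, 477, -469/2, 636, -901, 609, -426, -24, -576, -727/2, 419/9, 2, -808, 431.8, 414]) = [-901, -808, -576, -426, -727/2, -469/2, -24, 2, 419/9, 107, 414, 431.8, 477, 609, 636]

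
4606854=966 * 4769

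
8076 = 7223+853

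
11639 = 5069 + 6570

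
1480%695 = 90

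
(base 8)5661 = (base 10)2993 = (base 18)945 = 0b101110110001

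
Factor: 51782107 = 13^2*61^1*5023^1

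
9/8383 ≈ 0.00107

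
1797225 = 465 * 3865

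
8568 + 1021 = 9589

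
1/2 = 0.50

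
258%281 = 258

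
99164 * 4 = 396656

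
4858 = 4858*1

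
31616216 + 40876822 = 72493038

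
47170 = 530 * 89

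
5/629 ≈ 0.00795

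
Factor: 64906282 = 2^1 * 7^2 * 662309^1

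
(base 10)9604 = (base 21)10g7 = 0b10010110000100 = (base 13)44aa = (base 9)14151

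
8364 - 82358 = -73994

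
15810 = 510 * 31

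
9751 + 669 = 10420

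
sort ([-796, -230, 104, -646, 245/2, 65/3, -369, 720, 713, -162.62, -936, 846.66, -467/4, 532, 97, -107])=[-936, -796, -646, -369, -230, -162.62, -467/4, -107, 65/3, 97, 104, 245/2, 532, 713, 720, 846.66]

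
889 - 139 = 750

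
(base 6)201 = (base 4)1021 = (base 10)73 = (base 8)111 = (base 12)61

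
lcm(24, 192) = 192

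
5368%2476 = 416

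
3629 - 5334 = -1705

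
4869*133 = 647577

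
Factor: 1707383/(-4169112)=-1*2^(-3)*3^(-1)*1249^1*1367^1*173713^(-1)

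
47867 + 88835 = 136702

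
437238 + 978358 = 1415596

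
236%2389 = 236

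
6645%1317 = 60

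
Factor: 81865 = 5^1*7^1*2339^1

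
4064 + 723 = 4787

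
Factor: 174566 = 2^1 * 7^1 * 37^1 * 337^1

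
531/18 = 59/2 = 29.50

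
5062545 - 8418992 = -3356447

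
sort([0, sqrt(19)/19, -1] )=[-1, 0, sqrt(19)/19] 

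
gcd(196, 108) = 4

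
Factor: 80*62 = 2^5*5^1*31^1 = 4960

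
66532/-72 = -16633/18 ≈ -924.06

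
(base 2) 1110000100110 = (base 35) 5uv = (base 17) 17ff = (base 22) ejc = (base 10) 7206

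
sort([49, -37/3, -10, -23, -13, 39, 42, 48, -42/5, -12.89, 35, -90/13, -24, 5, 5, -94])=[-94, -24, -23, -13, -12.89, -37/3, -10, -42/5, -90/13, 5, 5, 35, 39, 42, 48, 49]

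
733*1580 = 1158140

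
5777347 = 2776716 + 3000631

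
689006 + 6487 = 695493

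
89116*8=712928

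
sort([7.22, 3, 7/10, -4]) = [-4, 7/10, 3, 7.22]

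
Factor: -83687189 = -1 * 83687189^1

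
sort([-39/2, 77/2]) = [-39/2, 77/2]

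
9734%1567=332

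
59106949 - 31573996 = 27532953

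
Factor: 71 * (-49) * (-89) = 7^2 * 71^1 * 89^1 = 309631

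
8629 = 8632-3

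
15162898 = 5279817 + 9883081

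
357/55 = 6 + 27/55 ≈ 6.49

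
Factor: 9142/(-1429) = -1 * 2^1 * 7^1 * 653^1 * 1429^(-1)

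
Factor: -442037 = -1*23^1*19219^1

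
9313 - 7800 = 1513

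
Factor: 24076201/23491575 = 3^ (-2)*5^ (-2)*131^ (-1)*797^ (-1)*1021^1*23581^1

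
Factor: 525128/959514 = 2^2*3^(-1)*17^(-1)*23^(-1)*41^1*409^(-1)*1601^1 = 262564/479757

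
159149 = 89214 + 69935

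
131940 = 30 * 4398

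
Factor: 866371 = 11^1*17^1*41^1*113^1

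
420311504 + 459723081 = 880034585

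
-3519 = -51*69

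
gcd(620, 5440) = 20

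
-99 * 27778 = -2750022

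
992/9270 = 496/4635 ≈ 0.107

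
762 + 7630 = 8392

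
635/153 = 4 + 23/153 ≈ 4.15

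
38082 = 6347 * 6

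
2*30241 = 60482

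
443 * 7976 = 3533368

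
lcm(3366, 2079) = 70686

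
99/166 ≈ 0.596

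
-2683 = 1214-3897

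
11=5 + 6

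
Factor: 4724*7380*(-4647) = -1*2^4*3^3*5^1*41^1*1181^1*1549^1 = -162008918640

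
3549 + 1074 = 4623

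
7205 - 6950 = 255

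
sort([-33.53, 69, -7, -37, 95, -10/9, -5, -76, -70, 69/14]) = [-76, -70, -37, -33.53, -7, -5, -10/9, 69/14, 69, 95]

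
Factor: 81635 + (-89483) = -1 * 2^3 * 3^2 * 109^1 = -7848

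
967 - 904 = 63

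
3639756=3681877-42121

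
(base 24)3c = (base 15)59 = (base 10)84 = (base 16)54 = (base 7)150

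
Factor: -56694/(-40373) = 2^1*3^1*11^1*47^(-1) = 66/47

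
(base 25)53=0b10000000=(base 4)2000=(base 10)128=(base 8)200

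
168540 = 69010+99530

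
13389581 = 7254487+6135094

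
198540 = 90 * 2206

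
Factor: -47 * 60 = -1 * 2^2 * 3^1 * 5^1 * 47^1 = -2820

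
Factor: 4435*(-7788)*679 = -1*2^2*3^1*5^1*7^1*11^1*59^1*97^1*887^1 = -23452510620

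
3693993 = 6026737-2332744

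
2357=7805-5448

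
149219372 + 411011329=560230701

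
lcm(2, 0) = 0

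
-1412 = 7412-8824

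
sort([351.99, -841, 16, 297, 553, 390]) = [-841, 16, 297, 351.99, 390, 553]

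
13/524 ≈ 0.0248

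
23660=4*5915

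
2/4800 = 1/2400 ≈ 0.000417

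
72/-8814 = -12/1469 ≈ -0.00817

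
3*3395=10185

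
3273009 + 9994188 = 13267197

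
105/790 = 21/158 ≈ 0.133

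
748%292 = 164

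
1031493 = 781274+250219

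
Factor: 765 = 3^2 * 5^1 * 17^1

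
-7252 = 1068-8320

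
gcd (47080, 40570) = 10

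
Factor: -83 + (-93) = -1 * 2^4 * 11^1 = -176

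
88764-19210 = 69554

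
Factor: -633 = -1 * 3^1 * 211^1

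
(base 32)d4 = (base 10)420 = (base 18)156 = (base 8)644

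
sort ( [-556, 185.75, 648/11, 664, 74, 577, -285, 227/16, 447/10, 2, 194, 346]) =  [-556, -285, 2, 227/16, 447/10, 648/11, 74, 185.75, 194, 346, 577, 664]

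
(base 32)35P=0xCB9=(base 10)3257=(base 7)12332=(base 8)6271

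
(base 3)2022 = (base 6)142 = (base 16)3e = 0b111110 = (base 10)62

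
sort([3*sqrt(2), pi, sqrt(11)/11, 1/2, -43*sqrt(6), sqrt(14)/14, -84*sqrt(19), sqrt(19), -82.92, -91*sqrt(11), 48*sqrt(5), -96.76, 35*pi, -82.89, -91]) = [-84*sqrt(19), -91*sqrt(11), -43*sqrt(6), -96.76, -91, -82.92, -82.89, sqrt(14)/14, sqrt(11)/11, 1/2, pi, 3*sqrt(2), sqrt(19), 48*sqrt(5), 35*pi]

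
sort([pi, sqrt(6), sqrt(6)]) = [sqrt(6), sqrt(6), pi]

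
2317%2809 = 2317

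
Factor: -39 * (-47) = 3^1 * 13^1 * 47^1 = 1833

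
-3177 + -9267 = -12444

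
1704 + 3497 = 5201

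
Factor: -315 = -1*3^2*5^1*7^1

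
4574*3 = 13722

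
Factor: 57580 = 2^2 * 5^1 * 2879^1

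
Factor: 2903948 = 2^2 * 41^1 * 17707^1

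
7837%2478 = 403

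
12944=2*6472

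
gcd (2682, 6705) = 1341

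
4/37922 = 2/18961 ≈ 0.000105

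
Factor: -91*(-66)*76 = 2^3*3^1*7^1*11^1*13^1*19^1 = 456456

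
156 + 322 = 478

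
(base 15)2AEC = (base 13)4275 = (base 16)2406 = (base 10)9222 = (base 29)AS0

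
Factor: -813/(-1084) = 2^(-2)*3^1 = 3/4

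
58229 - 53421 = 4808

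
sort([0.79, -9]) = [-9, 0.79]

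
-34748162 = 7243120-41991282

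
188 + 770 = 958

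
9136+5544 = 14680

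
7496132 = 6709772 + 786360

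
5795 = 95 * 61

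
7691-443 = 7248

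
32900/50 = 658 = 658.00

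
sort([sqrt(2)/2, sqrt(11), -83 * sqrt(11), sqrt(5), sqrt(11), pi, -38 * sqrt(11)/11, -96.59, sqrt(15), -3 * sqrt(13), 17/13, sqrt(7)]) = [-83 * sqrt(11), -96.59, -38 * sqrt(11)/11, -3 * sqrt(13), sqrt(2)/2, 17/13, sqrt(5), sqrt(7), pi, sqrt(11), sqrt(11), sqrt(15)]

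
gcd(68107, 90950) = 1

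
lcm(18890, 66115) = 132230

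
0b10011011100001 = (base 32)9n1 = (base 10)9953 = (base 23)iih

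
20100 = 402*50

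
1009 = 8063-7054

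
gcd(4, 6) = 2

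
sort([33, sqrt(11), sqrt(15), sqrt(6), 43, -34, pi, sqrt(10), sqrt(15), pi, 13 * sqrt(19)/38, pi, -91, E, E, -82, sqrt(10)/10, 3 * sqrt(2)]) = [-91, -82, -34, sqrt(10)/10, 13 * sqrt(19)/38, sqrt(6), E, E, pi, pi, pi, sqrt(10), sqrt(11), sqrt(15), sqrt(15), 3 * sqrt(2), 33, 43]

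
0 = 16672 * 0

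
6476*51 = 330276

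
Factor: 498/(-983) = -1*2^1*3^1*83^1*983^(-1)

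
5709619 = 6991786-1282167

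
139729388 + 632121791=771851179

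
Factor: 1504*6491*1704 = 2^8*3^1*47^1*71^1*6491^1 = 16635238656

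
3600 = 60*60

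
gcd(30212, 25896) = 4316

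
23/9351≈0.00246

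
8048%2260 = 1268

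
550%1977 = 550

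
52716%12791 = 1552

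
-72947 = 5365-78312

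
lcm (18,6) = 18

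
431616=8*53952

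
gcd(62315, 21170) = 5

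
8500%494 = 102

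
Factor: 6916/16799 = 2^2*7^1*13^1*19^1*107^(-1)*157^(-1)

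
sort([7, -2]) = [-2, 7]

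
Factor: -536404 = -1*2^2*11^1*73^1*167^1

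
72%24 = 0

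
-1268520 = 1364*(-930)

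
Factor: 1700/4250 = 2^1*5^(-1) = 2/5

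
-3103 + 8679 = 5576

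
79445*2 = 158890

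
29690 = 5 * 5938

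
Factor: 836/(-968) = -1 * 2^(-1) * 11^(-1) * 19^1 = -19/22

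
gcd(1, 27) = 1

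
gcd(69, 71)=1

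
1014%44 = 2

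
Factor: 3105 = 3^3*5^1*23^1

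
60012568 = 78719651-18707083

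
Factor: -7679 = -1 * 7^1 * 1097^1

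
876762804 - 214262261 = 662500543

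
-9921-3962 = -13883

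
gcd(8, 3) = 1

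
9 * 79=711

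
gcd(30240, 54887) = 7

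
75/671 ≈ 0.112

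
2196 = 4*549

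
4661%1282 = 815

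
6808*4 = 27232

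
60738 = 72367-11629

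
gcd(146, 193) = 1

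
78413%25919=656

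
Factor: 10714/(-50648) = -1*2^(-2)*11^1*13^(-1) = -11/52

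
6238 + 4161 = 10399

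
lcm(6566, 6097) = 85358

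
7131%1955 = 1266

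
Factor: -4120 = -1*2^3*5^1*103^1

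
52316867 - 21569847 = 30747020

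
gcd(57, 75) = 3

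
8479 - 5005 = 3474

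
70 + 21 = 91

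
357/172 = 2 + 13/172 ≈ 2.08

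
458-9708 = -9250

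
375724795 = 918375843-542651048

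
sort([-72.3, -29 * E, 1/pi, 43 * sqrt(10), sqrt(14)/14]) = [-29 * E, -72.3, sqrt(14)/14, 1/pi, 43 * sqrt(10)]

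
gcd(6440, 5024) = 8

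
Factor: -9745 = -1*5^1*1949^1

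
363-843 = -480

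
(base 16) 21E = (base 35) FH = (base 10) 542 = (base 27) K2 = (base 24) ME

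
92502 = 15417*6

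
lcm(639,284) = 2556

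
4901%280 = 141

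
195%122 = 73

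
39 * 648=25272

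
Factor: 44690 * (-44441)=-1 * 2^1 * 5^1 * 19^1 * 41^1 * 109^1 * 2339^1=-1986068290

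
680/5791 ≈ 0.117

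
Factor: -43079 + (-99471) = -1 * 2^1 * 5^2 * 2851^1 = -142550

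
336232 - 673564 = -337332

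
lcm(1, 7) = 7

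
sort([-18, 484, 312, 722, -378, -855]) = [-855, -378, -18, 312, 484, 722]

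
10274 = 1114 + 9160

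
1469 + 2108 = 3577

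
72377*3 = 217131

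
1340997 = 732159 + 608838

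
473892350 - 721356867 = -247464517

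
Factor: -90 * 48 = -1 * 2^5 * 3^3 * 5^1 = -4320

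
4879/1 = 4879 = 4879.00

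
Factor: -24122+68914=2^3*11^1*509^1=44792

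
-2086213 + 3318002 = 1231789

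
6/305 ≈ 0.0197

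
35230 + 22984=58214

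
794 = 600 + 194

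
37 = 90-53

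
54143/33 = 1640+23/33 ≈ 1640.70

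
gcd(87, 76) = 1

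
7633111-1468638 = 6164473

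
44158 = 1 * 44158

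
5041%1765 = 1511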